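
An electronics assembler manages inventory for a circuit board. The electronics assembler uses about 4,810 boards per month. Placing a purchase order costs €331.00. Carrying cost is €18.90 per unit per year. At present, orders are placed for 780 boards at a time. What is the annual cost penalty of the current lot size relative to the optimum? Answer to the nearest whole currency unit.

Annual demand D = 4,810 × 12 = 57,720.
EOQ = √(2DS/H) = √(2 × 57,720 × 331 / 18.9) ≈ 1421.87.
Cost at Q* = (D/Q*)S + (Q*/2)H = √(2DSH) ≈ €26,873.43.
Cost at Q = 780: (57,720/780)×331 + (780/2)×18.9 = €24,494.00 + €7,371.00 = €31,865.00.
Excess = €31,865.00 − €26,873.43 = €4,991.57.

Extra cost ≈ €4,992 per year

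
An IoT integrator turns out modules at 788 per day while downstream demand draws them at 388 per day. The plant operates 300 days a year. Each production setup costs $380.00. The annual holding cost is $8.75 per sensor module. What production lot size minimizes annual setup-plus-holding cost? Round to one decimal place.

Q* ≈ 4,462.9 modules

Annual demand D = 388 × 300 = 116,400.
Production build-up factor (1 − d/p) = 1 − 388/788 = 0.5076.
Q* = √(2DS / (H(1 − d/p))) = √(2 × 116,400 × 380 / (8.75 × 0.5076)).
= √(88,464,000 / 4.4416) ≈ 4462.851.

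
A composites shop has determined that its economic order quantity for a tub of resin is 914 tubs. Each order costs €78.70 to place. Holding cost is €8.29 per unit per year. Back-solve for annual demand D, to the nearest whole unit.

D ≈ 43,999 tubs per year

The basic EOQ model gives Q* = √(2DS/H); rearrange for the unknown.
From Q* = √(2DS/H): D = Q*²H / (2S) = 914² × 8.29 / (2 × 78.7) = 43998.938.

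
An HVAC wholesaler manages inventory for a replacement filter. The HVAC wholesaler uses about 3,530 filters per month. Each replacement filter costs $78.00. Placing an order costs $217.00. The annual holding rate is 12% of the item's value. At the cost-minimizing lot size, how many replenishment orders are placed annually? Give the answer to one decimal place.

N ≈ 30.2 orders per year

Annual demand D = 3,530 × 12 = 42,360.
Holding cost H = 0.12 × $78.00 = $9.3600 per unit per year.
Q* = √(2DS/H) = √(2 × 42,360 × 217 / 9.36) ≈ 1401.47.
Orders per year = D / Q* = 42,360 / 1401.47 ≈ 30.225.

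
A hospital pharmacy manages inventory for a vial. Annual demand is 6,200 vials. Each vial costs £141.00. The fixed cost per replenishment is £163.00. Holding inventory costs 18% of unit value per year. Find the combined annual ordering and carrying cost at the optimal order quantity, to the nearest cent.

Holding cost H = 0.18 × £141.00 = £25.3800 per unit per year.
The optimal lot size = √(2DS/H) = √(2 × 6,200 × 163 / 25.38) ≈ 282.20.
At the optimum the two cost components are equal, so total cost = 2·(Q*/2)H = Q*·H.
Minimum total = √(2DSH) = √(2 × 6,200 × 163 × 25.38) ≈ 7162.266.

TC* ≈ £7,162.27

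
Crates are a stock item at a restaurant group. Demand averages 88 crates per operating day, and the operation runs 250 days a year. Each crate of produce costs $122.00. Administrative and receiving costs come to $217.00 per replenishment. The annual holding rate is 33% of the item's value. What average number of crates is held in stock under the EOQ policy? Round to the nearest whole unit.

Annual demand D = 88 × 250 = 22,000.
Holding cost H = 0.33 × $122.00 = $40.2600 per unit per year.
Q* = √(2DS/H) = √(2 × 22,000 × 217 / 40.26) ≈ 486.99.
Average inventory = Q*/2 ≈ 486.99 / 2 = 243.495.

Average inventory ≈ 243 crates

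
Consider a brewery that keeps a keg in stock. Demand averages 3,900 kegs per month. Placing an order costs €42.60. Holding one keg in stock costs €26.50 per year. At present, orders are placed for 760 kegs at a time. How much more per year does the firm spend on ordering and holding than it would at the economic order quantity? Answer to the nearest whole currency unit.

Extra cost ≈ €2,414 per year

Annual demand D = 3,900 × 12 = 46,800.
EOQ = √(2DS/H) = √(2 × 46,800 × 42.6 / 26.5) ≈ 387.90.
Cost at Q* = (D/Q*)S + (Q*/2)H = √(2DSH) ≈ €10,279.35.
Cost at Q = 760: (46,800/760)×42.6 + (760/2)×26.5 = €2,623.26 + €10,070.00 = €12,693.26.
Excess = €12,693.26 − €10,279.35 = €2,413.91.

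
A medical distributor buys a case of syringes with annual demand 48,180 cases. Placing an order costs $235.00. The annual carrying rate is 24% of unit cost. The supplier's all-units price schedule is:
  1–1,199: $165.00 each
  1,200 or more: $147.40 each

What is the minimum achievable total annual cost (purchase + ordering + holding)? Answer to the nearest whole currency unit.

TC* ≈ $7,132,393

Holding cost per unit per year at price C is H = 0.24·C.
Evaluate total cost at each tier's feasible EOQ or, if the EOQ is below the tier, at the tier's minimum quantity.
EOQ at $165.00 = 756.2 (feasible in tier 1): TC = 48,180×$165.00 + (48,180/756.2)×235 + (756.2/2)×0.24×$165.00 = $7,979,645.39.
EOQ at $147.40 = 800.1 < 1200, so use break Q=1200: TC = 48,180×$147.40 + (48,180/1200.0)×235 + (1200.0/2)×0.24×$147.40 = $7,132,392.85.
Lowest total cost among the candidates is at Q = 1200.0.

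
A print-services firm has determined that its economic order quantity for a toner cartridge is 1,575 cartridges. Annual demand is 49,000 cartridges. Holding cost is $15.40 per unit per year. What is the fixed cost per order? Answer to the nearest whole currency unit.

Squaring Q* = √(2DS/H) gives Q*² = 2DS/H.
From Q* = √(2DS/H): S = Q*²H / (2D) = 1,575² × 15.4 / (2 × 49,000) = 389.8125.

S ≈ $390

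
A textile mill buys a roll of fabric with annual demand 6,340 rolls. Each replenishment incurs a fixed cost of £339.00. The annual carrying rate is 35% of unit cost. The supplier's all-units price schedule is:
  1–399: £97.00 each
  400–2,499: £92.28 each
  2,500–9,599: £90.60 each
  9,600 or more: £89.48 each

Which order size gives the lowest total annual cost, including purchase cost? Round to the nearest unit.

Holding cost per unit per year at price C is H = 0.35·C.
For each price level, check whether its EOQ is feasible; otherwise the best quantity at that price is the breakpoint.
EOQ at £97.00 = 355.8 (feasible in tier 1): TC = 6,340×£97.00 + (6,340/355.8)×339 + (355.8/2)×0.35×£97.00 = £627,060.35.
EOQ at £92.28 = 364.8 < 400, so use break Q=400: TC = 6,340×£92.28 + (6,340/400.0)×339 + (400.0/2)×0.35×£92.28 = £596,887.95.
EOQ at £90.60 = 368.2 < 2500, so use break Q=2500: TC = 6,340×£90.60 + (6,340/2500.0)×339 + (2500.0/2)×0.35×£90.60 = £614,901.20.
EOQ at £89.48 = 370.5 < 9600, so use break Q=9600: TC = 6,340×£89.48 + (6,340/9600.0)×339 + (9600.0/2)×0.35×£89.48 = £717,853.48.
Lowest total cost is £596,887.95 at Q = 400.0.

Q* ≈ 400 rolls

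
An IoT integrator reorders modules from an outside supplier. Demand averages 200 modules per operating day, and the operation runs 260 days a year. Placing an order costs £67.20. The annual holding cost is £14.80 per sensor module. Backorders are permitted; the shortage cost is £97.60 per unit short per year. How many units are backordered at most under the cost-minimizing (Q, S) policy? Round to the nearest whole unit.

Annual demand D = 200 × 260 = 52,000.
With planned backorders, Q* = √(2DS/H) · √((H+B)/B).
√(2DS/H) = √(2 × 52,000 × 67.2 / 14.8) = 687.180.
√((H+B)/B) = √((14.8+97.6)/97.6) = 1.0731.
Q* ≈ 737.443.
S* = Q* · H/(H+B) = 737.443 × 14.8/112.4 ≈ 97.101.

S* ≈ 97 modules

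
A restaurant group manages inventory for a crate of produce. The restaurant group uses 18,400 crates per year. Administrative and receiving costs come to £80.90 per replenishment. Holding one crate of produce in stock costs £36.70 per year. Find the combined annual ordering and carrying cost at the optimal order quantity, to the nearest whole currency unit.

TC* ≈ £10,453

EOQ = √(2DS/H) = √(2 × 18,400 × 80.9 / 36.7) ≈ 284.82.
At Q*, ordering cost (D/Q*)S equals holding cost (Q*/2)H, each = √(DSH/2).
Minimum total = √(2DSH) = √(2 × 18,400 × 80.9 × 36.7) ≈ 10452.765.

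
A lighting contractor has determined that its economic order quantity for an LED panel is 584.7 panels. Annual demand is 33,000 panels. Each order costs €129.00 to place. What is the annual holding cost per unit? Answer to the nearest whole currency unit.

H ≈ €25

Invert the EOQ relation Q*² = 2DS/H.
From Q* = √(2DS/H): H = 2DS / Q*² = 2 × 33,000 × 129 / 584.7² = 24.9039.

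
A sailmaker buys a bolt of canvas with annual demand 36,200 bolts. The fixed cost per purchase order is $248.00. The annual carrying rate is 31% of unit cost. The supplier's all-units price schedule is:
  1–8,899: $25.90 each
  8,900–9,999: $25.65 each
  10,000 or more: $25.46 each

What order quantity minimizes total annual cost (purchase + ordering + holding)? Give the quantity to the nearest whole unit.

Holding cost per unit per year at price C is H = 0.31·C.
Candidates are each tier's EOQ (if it falls in that tier) and each price-break quantity.
EOQ at $25.90 = 1495.4 (feasible in tier 1): TC = 36,200×$25.90 + (36,200/1495.4)×248 + (1495.4/2)×0.31×$25.90 = $949,586.76.
EOQ at $25.65 = 1502.7 < 8900, so use break Q=8900: TC = 36,200×$25.65 + (36,200/8900.0)×248 + (8900.0/2)×0.31×$25.65 = $964,922.89.
EOQ at $25.46 = 1508.3 < 10000, so use break Q=10000: TC = 36,200×$25.46 + (36,200/10000.0)×248 + (10000.0/2)×0.31×$25.46 = $962,012.76.
Lowest total cost is $949,586.76 at Q = 1495.4.

Q* ≈ 1,495 bolts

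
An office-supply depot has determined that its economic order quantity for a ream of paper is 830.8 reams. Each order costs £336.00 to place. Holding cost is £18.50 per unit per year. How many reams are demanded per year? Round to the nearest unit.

D ≈ 19,002 reams per year

Squaring Q* = √(2DS/H) gives Q*² = 2DS/H.
From Q* = √(2DS/H): D = Q*²H / (2S) = 830.8² × 18.5 / (2 × 336) = 19001.830.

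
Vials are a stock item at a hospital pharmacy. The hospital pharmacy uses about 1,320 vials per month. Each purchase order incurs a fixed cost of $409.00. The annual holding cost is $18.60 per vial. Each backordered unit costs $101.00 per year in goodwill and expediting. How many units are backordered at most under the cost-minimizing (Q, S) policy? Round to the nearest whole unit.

Annual demand D = 1,320 × 12 = 15,840.
With planned backorders, Q* = √(2DS/H) · √((H+B)/B).
√(2DS/H) = √(2 × 15,840 × 409 / 18.6) = 834.637.
√((H+B)/B) = √((18.6+101)/101) = 1.0882.
Q* ≈ 908.244.
S* = Q* · H/(H+B) = 908.244 × 18.6/119.6 ≈ 141.249.

S* ≈ 141 vials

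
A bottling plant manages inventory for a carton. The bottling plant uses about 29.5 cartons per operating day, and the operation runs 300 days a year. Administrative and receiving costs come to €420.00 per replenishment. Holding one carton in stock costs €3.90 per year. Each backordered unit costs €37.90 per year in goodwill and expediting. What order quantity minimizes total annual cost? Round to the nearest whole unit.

Annual demand D = 29.5 × 300 = 8,850.
With planned backorders, Q* = √(2DS/H) · √((H+B)/B).
√(2DS/H) = √(2 × 8,850 × 420 / 3.9) = 1380.635.
√((H+B)/B) = √((3.9+37.9)/37.9) = 1.0502.
Q* ≈ 1449.932.

Q* ≈ 1,450 cartons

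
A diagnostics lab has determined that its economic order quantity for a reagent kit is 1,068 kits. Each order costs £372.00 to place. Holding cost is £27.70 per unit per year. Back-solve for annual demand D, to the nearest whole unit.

Squaring Q* = √(2DS/H) gives Q*² = 2DS/H.
From Q* = √(2DS/H): D = Q*²H / (2S) = 1,068² × 27.7 / (2 × 372) = 42466.781.

D ≈ 42,467 kits per year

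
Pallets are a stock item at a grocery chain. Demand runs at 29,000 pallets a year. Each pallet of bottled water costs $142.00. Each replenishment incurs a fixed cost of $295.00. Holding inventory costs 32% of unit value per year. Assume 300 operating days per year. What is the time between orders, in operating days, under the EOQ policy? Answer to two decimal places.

T ≈ 6.35 days

Holding cost H = 0.32 × $142.00 = $45.4400 per unit per year.
EOQ = √(2DS/H) = √(2 × 29,000 × 295 / 45.44) ≈ 613.63.
Cycle time = Q*/D × 300 = 613.63 / 29,000 × 300 ≈ 6.348 days.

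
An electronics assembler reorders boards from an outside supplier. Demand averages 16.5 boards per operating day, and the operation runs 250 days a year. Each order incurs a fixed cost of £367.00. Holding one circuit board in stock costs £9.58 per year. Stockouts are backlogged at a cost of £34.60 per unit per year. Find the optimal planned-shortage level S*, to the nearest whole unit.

S* ≈ 138 boards

Annual demand D = 16.5 × 250 = 4,125.
With planned backorders, Q* = √(2DS/H) · √((H+B)/B).
√(2DS/H) = √(2 × 4,125 × 367 / 9.58) = 562.182.
√((H+B)/B) = √((9.58+34.6)/34.6) = 1.1300.
Q* ≈ 635.261.
S* = Q* · H/(H+B) = 635.261 × 9.58/44.18 ≈ 137.750.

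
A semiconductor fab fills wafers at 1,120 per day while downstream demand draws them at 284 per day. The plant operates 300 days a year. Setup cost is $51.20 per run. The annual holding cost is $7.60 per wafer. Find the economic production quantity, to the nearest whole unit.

Q* ≈ 1,240 wafers

Annual demand D = 284 × 300 = 85,200.
Production build-up factor (1 − d/p) = 1 − 284/1,120 = 0.7464.
Q* = √(2DS / (H(1 − d/p))) = √(2 × 85,200 × 51.2 / (7.6 × 0.7464)).
= √(8,724,480 / 5.6729) ≈ 1240.135.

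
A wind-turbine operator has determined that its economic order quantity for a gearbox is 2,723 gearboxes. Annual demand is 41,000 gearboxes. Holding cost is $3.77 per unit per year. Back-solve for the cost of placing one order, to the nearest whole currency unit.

S ≈ $341

The basic EOQ model gives Q* = √(2DS/H); rearrange for the unknown.
From Q* = √(2DS/H): S = Q*²H / (2D) = 2,723² × 3.77 / (2 × 41,000) = 340.8967.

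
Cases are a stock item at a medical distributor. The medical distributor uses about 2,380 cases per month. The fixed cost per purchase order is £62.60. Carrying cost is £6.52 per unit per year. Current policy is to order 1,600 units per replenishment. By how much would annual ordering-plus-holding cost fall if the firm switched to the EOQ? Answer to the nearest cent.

Annual demand D = 2,380 × 12 = 28,560.
EOQ = √(2DS/H) = √(2 × 28,560 × 62.6 / 6.52) ≈ 740.56.
Cost at Q* = (D/Q*)S + (Q*/2)H = √(2DSH) ≈ £4,828.42.
Cost at Q = 1,600: (28,560/1,600)×62.6 + (1,600/2)×6.52 = £1,117.41 + £5,216.00 = £6,333.41.
Excess = £6,333.41 − £4,828.42 = £1,504.99.

Extra cost ≈ £1,504.99 per year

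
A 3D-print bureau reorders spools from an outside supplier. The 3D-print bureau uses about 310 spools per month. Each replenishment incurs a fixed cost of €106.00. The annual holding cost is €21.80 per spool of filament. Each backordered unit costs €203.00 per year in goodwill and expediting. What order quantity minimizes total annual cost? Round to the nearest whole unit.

Annual demand D = 310 × 12 = 3,720.
With planned backorders, Q* = √(2DS/H) · √((H+B)/B).
√(2DS/H) = √(2 × 3,720 × 106 / 21.8) = 190.200.
√((H+B)/B) = √((21.8+203)/203) = 1.0523.
Q* ≈ 200.153.

Q* ≈ 200 spools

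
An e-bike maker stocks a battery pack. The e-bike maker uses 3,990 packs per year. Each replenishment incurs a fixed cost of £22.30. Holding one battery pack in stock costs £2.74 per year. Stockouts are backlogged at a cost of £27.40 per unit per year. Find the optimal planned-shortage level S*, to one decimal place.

S* ≈ 24.3 packs

With planned backorders, Q* = √(2DS/H) · √((H+B)/B).
√(2DS/H) = √(2 × 3,990 × 22.3 / 2.74) = 254.846.
√((H+B)/B) = √((2.74+27.4)/27.4) = 1.0488.
Q* ≈ 267.285.
S* = Q* · H/(H+B) = 267.285 × 2.74/30.14 ≈ 24.299.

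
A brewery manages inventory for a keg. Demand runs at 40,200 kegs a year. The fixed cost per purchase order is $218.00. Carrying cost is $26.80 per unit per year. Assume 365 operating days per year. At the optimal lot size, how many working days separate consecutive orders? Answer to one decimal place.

The optimal lot size = √(2DS/H) = √(2 × 40,200 × 218 / 26.8) ≈ 808.70.
Cycle time = Q*/D × 365 = 808.70 / 40,200 × 365 ≈ 7.343 days.

T ≈ 7.3 days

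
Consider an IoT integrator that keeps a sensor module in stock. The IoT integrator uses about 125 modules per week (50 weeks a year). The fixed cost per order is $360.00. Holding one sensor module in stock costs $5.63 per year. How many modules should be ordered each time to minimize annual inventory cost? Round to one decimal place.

Q* ≈ 894.0 modules

Annual demand D = 125 × 50 = 6,250.
EOQ = √(2DS / H) = √(2 × 6,250 × 360 / 5.63).
= √(4,500,000 / 5.63) = √799,289.5204 ≈ 894.030.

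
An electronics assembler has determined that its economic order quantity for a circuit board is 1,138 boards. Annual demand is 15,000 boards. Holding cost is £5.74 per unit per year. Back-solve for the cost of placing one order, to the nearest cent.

Squaring Q* = √(2DS/H) gives Q*² = 2DS/H.
From Q* = √(2DS/H): S = Q*²H / (2D) = 1,138² × 5.74 / (2 × 15,000) = 247.7851.

S ≈ £247.79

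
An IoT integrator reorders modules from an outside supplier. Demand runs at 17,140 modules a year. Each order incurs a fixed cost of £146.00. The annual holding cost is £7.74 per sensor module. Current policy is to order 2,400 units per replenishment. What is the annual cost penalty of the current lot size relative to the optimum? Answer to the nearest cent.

Extra cost ≈ £4,106.72 per year

EOQ = √(2DS/H) = √(2 × 17,140 × 146 / 7.74) ≈ 804.13.
Cost at Q* = (D/Q*)S + (Q*/2)H = √(2DSH) ≈ £6,223.97.
Cost at Q = 2,400: (17,140/2,400)×146 + (2,400/2)×7.74 = £1,042.68 + £9,288.00 = £10,330.68.
Excess = £10,330.68 − £6,223.97 = £4,106.72.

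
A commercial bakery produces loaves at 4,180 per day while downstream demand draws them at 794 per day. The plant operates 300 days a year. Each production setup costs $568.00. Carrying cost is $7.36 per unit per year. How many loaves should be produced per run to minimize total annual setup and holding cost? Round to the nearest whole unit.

Annual demand D = 794 × 300 = 238,200.
Production build-up factor (1 − d/p) = 1 − 794/4,180 = 0.8100.
Q* = √(2DS / (H(1 − d/p))) = √(2 × 238,200 × 568 / (7.36 × 0.8100)).
= √(270,595,200 / 5.962) ≈ 6736.988.

Q* ≈ 6,737 loaves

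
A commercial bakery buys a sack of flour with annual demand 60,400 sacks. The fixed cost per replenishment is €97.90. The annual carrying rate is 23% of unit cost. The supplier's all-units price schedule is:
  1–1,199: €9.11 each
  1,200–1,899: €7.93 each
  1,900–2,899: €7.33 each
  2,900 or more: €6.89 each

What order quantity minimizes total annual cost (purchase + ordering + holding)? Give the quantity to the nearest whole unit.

Holding cost per unit per year at price C is H = 0.23·C.
For each price level, check whether its EOQ is feasible; otherwise the best quantity at that price is the breakpoint.
Tier 1 (€9.11): EOQ = 2375.8 exceeds tier's upper bound 1199, so this tier is dominated.
Tier 2 (€7.93): EOQ = 2546.4 exceeds tier's upper bound 1899, so this tier is dominated.
EOQ at €7.33 = 2648.6 (feasible in tier 3): TC = 60,400×€7.33 + (60,400/2648.6)×97.9 + (2648.6/2)×0.23×€7.33 = €447,197.20.
EOQ at €6.89 = 2731.8 < 2900, so use break Q=2900: TC = 60,400×€6.89 + (60,400/2900.0)×97.9 + (2900.0/2)×0.23×€6.89 = €420,492.84.
Lowest total cost is €420,492.84 at Q = 2900.0.

Q* ≈ 2,900 sacks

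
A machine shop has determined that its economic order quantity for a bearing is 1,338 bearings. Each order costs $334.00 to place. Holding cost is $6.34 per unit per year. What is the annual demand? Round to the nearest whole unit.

The basic EOQ model gives Q* = √(2DS/H); rearrange for the unknown.
From Q* = √(2DS/H): D = Q*²H / (2S) = 1,338² × 6.34 / (2 × 334) = 16991.238.

D ≈ 16,991 bearings per year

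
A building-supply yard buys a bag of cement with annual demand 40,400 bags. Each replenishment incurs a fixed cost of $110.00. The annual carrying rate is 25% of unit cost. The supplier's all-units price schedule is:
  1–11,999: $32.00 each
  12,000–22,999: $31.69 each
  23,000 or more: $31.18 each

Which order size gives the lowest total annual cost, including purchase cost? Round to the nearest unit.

Q* ≈ 1,054 bags

Holding cost per unit per year at price C is H = 0.25·C.
Evaluate total cost at each tier's feasible EOQ or, if the EOQ is below the tier, at the tier's minimum quantity.
EOQ at $32.00 = 1054.0 (feasible in tier 1): TC = 40,400×$32.00 + (40,400/1054.0)×110 + (1054.0/2)×0.25×$32.00 = $1,301,232.32.
EOQ at $31.69 = 1059.2 < 12000, so use break Q=12000: TC = 40,400×$31.69 + (40,400/12000.0)×110 + (12000.0/2)×0.25×$31.69 = $1,328,181.33.
EOQ at $31.18 = 1067.8 < 23000, so use break Q=23000: TC = 40,400×$31.18 + (40,400/23000.0)×110 + (23000.0/2)×0.25×$31.18 = $1,349,507.72.
Lowest total cost is $1,301,232.32 at Q = 1054.0.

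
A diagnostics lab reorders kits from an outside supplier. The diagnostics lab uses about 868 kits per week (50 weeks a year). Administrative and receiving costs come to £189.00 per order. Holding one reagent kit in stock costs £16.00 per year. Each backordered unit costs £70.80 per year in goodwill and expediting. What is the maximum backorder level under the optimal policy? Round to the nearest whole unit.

S* ≈ 207 kits

Annual demand D = 868 × 50 = 43,400.
With planned backorders, Q* = √(2DS/H) · √((H+B)/B).
√(2DS/H) = √(2 × 43,400 × 189 / 16) = 1012.583.
√((H+B)/B) = √((16+70.8)/70.8) = 1.1072.
Q* ≈ 1121.177.
S* = Q* · H/(H+B) = 1121.177 × 16/86.8 ≈ 206.668.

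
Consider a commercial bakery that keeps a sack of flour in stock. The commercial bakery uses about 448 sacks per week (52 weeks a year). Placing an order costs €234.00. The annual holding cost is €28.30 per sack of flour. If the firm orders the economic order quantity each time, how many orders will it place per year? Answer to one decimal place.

N ≈ 37.5 orders per year

Annual demand D = 448 × 52 = 23,296.
The optimal lot size = √(2DS/H) = √(2 × 23,296 × 234 / 28.3) ≈ 620.68.
Orders per year = D / Q* = 23,296 / 620.68 ≈ 37.533.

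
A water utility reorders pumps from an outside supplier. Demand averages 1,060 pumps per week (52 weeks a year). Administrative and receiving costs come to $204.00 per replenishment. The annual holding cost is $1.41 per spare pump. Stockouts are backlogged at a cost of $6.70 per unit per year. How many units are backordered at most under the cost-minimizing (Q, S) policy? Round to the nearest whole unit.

Annual demand D = 1,060 × 52 = 55,120.
With planned backorders, Q* = √(2DS/H) · √((H+B)/B).
√(2DS/H) = √(2 × 55,120 × 204 / 1.41) = 3993.697.
√((H+B)/B) = √((1.41+6.7)/6.7) = 1.1002.
Q* ≈ 4393.880.
S* = Q* · H/(H+B) = 4393.880 × 1.41/8.11 ≈ 763.917.

S* ≈ 764 pumps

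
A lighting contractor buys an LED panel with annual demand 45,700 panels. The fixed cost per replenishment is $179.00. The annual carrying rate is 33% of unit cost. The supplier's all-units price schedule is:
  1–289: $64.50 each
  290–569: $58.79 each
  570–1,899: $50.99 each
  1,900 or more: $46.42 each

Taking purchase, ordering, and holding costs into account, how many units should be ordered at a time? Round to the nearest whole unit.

Holding cost per unit per year at price C is H = 0.33·C.
For each price level, check whether its EOQ is feasible; otherwise the best quantity at that price is the breakpoint.
Tier 1 ($64.50): EOQ = 876.7 exceeds tier's upper bound 289, so this tier is dominated.
Tier 2 ($58.79): EOQ = 918.3 exceeds tier's upper bound 569, so this tier is dominated.
EOQ at $50.99 = 986.1 (feasible in tier 3): TC = 45,700×$50.99 + (45,700/986.1)×179 + (986.1/2)×0.33×$50.99 = $2,346,835.01.
EOQ at $46.42 = 1033.5 < 1900, so use break Q=1900: TC = 45,700×$46.42 + (45,700/1900.0)×179 + (1900.0/2)×0.33×$46.42 = $2,140,252.09.
Lowest total cost is $2,140,252.09 at Q = 1900.0.

Q* ≈ 1,900 panels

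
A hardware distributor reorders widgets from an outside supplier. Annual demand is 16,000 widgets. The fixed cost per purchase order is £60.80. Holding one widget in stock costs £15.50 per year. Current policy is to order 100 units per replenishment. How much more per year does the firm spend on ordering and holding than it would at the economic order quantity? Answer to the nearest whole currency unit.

EOQ = √(2DS/H) = √(2 × 16,000 × 60.8 / 15.5) ≈ 354.29.
Cost at Q* = (D/Q*)S + (Q*/2)H = √(2DSH) ≈ £5,491.52.
Cost at Q = 100: (16,000/100)×60.8 + (100/2)×15.5 = £9,728.00 + £775.00 = £10,503.00.
Excess = £10,503.00 − £5,491.52 = £5,011.48.

Extra cost ≈ £5,011 per year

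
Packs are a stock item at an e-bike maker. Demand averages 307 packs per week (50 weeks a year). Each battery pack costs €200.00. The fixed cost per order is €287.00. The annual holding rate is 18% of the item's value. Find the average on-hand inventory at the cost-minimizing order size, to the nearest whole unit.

Annual demand D = 307 × 50 = 15,350.
Holding cost H = 0.18 × €200.00 = €36.0000 per unit per year.
Q* = √(2DS/H) = √(2 × 15,350 × 287 / 36) ≈ 494.72.
Average inventory = Q*/2 ≈ 494.72 / 2 = 247.360.

Average inventory ≈ 247 packs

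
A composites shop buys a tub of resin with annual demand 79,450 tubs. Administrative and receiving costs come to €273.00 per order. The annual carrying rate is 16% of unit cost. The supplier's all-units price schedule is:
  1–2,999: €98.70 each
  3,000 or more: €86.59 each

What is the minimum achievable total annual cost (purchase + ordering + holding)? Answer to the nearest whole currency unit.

TC* ≈ €6,907,587

Holding cost per unit per year at price C is H = 0.16·C.
For each price level, check whether its EOQ is feasible; otherwise the best quantity at that price is the breakpoint.
EOQ at €98.70 = 1657.4 (feasible in tier 1): TC = 79,450×€98.70 + (79,450/1657.4)×273 + (1657.4/2)×0.16×€98.70 = €7,867,888.50.
EOQ at €86.59 = 1769.5 < 3000, so use break Q=3000: TC = 79,450×€86.59 + (79,450/3000.0)×273 + (3000.0/2)×0.16×€86.59 = €6,907,587.05.
Lowest total cost among the candidates is at Q = 3000.0.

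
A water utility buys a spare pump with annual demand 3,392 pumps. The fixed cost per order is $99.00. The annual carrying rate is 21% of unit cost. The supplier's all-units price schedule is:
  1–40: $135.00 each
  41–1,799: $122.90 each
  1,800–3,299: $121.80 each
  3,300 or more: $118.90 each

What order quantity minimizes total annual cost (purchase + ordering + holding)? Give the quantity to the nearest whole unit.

Q* ≈ 161 pumps

Holding cost per unit per year at price C is H = 0.21·C.
Evaluate total cost at each tier's feasible EOQ or, if the EOQ is below the tier, at the tier's minimum quantity.
Tier 1 ($135.00): EOQ = 153.9 exceeds tier's upper bound 40, so this tier is dominated.
EOQ at $122.90 = 161.3 (feasible in tier 2): TC = 3,392×$122.90 + (3,392/161.3)×99 + (161.3/2)×0.21×$122.90 = $421,040.18.
EOQ at $121.80 = 162.0 < 1800, so use break Q=1800: TC = 3,392×$121.80 + (3,392/1800.0)×99 + (1800.0/2)×0.21×$121.80 = $436,352.36.
EOQ at $118.90 = 164.0 < 3300, so use break Q=3300: TC = 3,392×$118.90 + (3,392/3300.0)×99 + (3300.0/2)×0.21×$118.90 = $444,609.41.
Lowest total cost is $421,040.18 at Q = 161.3.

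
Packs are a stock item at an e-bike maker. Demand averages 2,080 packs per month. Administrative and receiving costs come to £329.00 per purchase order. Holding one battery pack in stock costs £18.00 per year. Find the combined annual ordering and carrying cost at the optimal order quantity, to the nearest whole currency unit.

TC* ≈ £17,194

Annual demand D = 2,080 × 12 = 24,960.
EOQ = √(2DS/H) = √(2 × 24,960 × 329 / 18) ≈ 955.21.
At the optimum the two cost components are equal, so total cost = 2·(Q*/2)H = Q*·H.
Minimum total = √(2DSH) = √(2 × 24,960 × 329 × 18) ≈ 17193.785.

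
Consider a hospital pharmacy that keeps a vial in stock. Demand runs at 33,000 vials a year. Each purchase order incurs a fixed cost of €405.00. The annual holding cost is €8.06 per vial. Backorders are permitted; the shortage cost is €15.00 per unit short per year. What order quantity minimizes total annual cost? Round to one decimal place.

With planned backorders, Q* = √(2DS/H) · √((H+B)/B).
√(2DS/H) = √(2 × 33,000 × 405 / 8.06) = 1821.092.
√((H+B)/B) = √((8.06+15)/15) = 1.2399.
Q* ≈ 2257.959.

Q* ≈ 2,258.0 vials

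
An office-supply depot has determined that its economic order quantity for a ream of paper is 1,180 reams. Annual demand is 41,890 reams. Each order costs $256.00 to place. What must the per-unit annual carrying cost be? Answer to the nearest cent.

H ≈ $15.40

The basic EOQ model gives Q* = √(2DS/H); rearrange for the unknown.
From Q* = √(2DS/H): H = 2DS / Q*² = 2 × 41,890 × 256 / 1,180² = 15.4034.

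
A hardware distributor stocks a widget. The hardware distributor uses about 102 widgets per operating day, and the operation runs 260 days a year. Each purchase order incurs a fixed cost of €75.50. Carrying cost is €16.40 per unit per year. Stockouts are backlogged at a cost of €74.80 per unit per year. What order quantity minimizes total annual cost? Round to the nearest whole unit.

Annual demand D = 102 × 260 = 26,520.
With planned backorders, Q* = √(2DS/H) · √((H+B)/B).
√(2DS/H) = √(2 × 26,520 × 75.5 / 16.4) = 494.144.
√((H+B)/B) = √((16.4+74.8)/74.8) = 1.1042.
Q* ≈ 545.632.

Q* ≈ 546 widgets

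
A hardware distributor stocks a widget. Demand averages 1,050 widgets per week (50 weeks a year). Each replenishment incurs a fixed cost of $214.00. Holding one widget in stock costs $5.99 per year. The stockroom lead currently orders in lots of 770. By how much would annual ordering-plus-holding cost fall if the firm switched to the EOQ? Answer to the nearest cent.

Annual demand D = 1,050 × 50 = 52,500.
EOQ = √(2DS/H) = √(2 × 52,500 × 214 / 5.99) ≈ 1936.81.
Cost at Q* = (D/Q*)S + (Q*/2)H = √(2DSH) ≈ $11,601.52.
Cost at Q = 770: (52,500/770)×214 + (770/2)×5.99 = $14,590.91 + $2,306.15 = $16,897.06.
Excess = $16,897.06 − $11,601.52 = $5,295.54.

Extra cost ≈ $5,295.54 per year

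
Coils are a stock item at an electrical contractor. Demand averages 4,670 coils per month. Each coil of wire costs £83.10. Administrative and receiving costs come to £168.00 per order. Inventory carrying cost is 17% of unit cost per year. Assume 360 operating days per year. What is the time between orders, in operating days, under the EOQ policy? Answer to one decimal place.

Annual demand D = 4,670 × 12 = 56,040.
Holding cost H = 0.17 × £83.10 = £14.1270 per unit per year.
EOQ = √(2DS/H) = √(2 × 56,040 × 168 / 14.127) ≈ 1154.50.
Cycle time = Q*/D × 360 = 1154.50 / 56,040 × 360 ≈ 7.416 days.

T ≈ 7.4 days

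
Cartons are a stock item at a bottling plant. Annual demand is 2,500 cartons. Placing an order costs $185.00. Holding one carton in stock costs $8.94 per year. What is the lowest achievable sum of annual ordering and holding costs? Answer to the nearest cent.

Q* = √(2DS/H) = √(2 × 2,500 × 185 / 8.94) ≈ 321.66.
At the optimum the two cost components are equal, so total cost = 2·(Q*/2)H = Q*·H.
Minimum total = √(2DSH) = √(2 × 2,500 × 185 × 8.94) ≈ 2875.674.

TC* ≈ $2,875.67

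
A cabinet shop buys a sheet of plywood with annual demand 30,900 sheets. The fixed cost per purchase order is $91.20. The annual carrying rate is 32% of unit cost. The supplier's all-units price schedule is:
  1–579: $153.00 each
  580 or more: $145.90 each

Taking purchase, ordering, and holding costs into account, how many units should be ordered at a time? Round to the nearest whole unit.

Q* ≈ 580 sheets

Holding cost per unit per year at price C is H = 0.32·C.
Evaluate total cost at each tier's feasible EOQ or, if the EOQ is below the tier, at the tier's minimum quantity.
EOQ at $153.00 = 339.3 (feasible in tier 1): TC = 30,900×$153.00 + (30,900/339.3)×91.2 + (339.3/2)×0.32×$153.00 = $4,744,311.63.
EOQ at $145.90 = 347.4 < 580, so use break Q=580: TC = 30,900×$145.90 + (30,900/580.0)×91.2 + (580.0/2)×0.32×$145.90 = $4,526,708.28.
Lowest total cost is $4,526,708.28 at Q = 580.0.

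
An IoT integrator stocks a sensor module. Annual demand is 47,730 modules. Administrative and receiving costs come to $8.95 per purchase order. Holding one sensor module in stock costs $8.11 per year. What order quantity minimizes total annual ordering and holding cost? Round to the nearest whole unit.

EOQ = √(2DS / H) = √(2 × 47,730 × 8.95 / 8.11).
= √(854,367 / 8.11) = √105,347.349 ≈ 324.573.

Q* ≈ 325 modules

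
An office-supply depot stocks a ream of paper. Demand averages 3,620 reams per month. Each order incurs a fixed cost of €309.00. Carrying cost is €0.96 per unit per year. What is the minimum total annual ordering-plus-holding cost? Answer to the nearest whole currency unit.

TC* ≈ €5,077

Annual demand D = 3,620 × 12 = 43,440.
Q* = √(2DS/H) = √(2 × 43,440 × 309 / 0.96) ≈ 5288.15.
At Q*, ordering cost (D/Q*)S equals holding cost (Q*/2)H, each = √(DSH/2).
Minimum total = √(2DSH) = √(2 × 43,440 × 309 × 0.96) ≈ 5076.621.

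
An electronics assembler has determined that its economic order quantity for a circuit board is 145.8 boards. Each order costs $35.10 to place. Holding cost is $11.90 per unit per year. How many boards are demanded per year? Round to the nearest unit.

D ≈ 3,604 boards per year

Squaring Q* = √(2DS/H) gives Q*² = 2DS/H.
From Q* = √(2DS/H): D = Q*²H / (2S) = 145.8² × 11.9 / (2 × 35.1) = 3603.503.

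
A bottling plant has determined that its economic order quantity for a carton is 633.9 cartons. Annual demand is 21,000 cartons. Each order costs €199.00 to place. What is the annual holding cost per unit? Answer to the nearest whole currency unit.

Squaring Q* = √(2DS/H) gives Q*² = 2DS/H.
From Q* = √(2DS/H): H = 2DS / Q*² = 2 × 21,000 × 199 / 633.9² = 20.7999.

H ≈ €21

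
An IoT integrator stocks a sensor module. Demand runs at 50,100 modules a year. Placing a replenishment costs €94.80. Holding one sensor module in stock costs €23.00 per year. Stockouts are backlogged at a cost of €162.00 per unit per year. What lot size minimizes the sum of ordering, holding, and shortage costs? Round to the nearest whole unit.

With planned backorders, Q* = √(2DS/H) · √((H+B)/B).
√(2DS/H) = √(2 × 50,100 × 94.8 / 23) = 642.649.
√((H+B)/B) = √((23+162)/162) = 1.0686.
Q* ≈ 686.756.

Q* ≈ 687 modules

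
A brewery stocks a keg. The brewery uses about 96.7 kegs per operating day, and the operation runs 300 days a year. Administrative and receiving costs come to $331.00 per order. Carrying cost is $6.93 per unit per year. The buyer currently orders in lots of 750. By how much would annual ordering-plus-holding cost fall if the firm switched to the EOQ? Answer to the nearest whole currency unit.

Extra cost ≈ $3,865 per year

Annual demand D = 96.7 × 300 = 29,010.
EOQ = √(2DS/H) = √(2 × 29,010 × 331 / 6.93) ≈ 1664.70.
Cost at Q* = (D/Q*)S + (Q*/2)H = √(2DSH) ≈ $11,536.38.
Cost at Q = 750: (29,010/750)×331 + (750/2)×6.93 = $12,803.08 + $2,598.75 = $15,401.83.
Excess = $15,401.83 − $11,536.38 = $3,865.45.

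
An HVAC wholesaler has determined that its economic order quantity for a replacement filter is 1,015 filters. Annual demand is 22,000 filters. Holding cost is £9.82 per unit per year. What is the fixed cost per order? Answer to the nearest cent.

Invert the EOQ relation Q*² = 2DS/H.
From Q* = √(2DS/H): S = Q*²H / (2D) = 1,015² × 9.82 / (2 × 22,000) = 229.9275.

S ≈ £229.93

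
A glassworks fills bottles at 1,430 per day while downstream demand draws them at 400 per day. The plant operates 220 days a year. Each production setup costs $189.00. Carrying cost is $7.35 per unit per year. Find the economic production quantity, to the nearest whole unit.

Annual demand D = 400 × 220 = 88,000.
Production build-up factor (1 − d/p) = 1 − 400/1,430 = 0.7203.
Q* = √(2DS / (H(1 − d/p))) = √(2 × 88,000 × 189 / (7.35 × 0.7203)).
= √(33,264,000 / 5.2941) ≈ 2506.646.

Q* ≈ 2,507 bottles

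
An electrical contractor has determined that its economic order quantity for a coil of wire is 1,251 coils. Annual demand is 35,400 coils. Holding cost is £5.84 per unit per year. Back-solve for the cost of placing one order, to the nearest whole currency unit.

S ≈ £129

Invert the EOQ relation Q*² = 2DS/H.
From Q* = √(2DS/H): S = Q*²H / (2D) = 1,251² × 5.84 / (2 × 35,400) = 129.0905.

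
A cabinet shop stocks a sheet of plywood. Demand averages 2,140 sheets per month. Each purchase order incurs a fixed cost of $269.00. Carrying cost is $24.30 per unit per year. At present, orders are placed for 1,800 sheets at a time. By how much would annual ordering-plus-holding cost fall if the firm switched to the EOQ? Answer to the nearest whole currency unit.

Extra cost ≈ $7,385 per year

Annual demand D = 2,140 × 12 = 25,680.
EOQ = √(2DS/H) = √(2 × 25,680 × 269 / 24.3) ≈ 754.02.
Cost at Q* = (D/Q*)S + (Q*/2)H = √(2DSH) ≈ $18,322.80.
Cost at Q = 1,800: (25,680/1,800)×269 + (1,800/2)×24.3 = $3,837.73 + $21,870.00 = $25,707.73.
Excess = $25,707.73 − $18,322.80 = $7,384.94.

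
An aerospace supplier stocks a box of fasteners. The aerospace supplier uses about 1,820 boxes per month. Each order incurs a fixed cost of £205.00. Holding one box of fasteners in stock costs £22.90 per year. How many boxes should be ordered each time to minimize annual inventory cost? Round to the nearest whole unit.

Q* ≈ 625 boxes

Annual demand D = 1,820 × 12 = 21,840.
EOQ = √(2DS / H) = √(2 × 21,840 × 205 / 22.9).
= √(8,954,400 / 22.9) = √391,021.8341 ≈ 625.317.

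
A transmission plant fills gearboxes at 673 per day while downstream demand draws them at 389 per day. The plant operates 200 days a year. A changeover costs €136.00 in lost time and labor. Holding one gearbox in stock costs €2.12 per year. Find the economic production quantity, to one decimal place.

Annual demand D = 389 × 200 = 77,800.
Production build-up factor (1 − d/p) = 1 − 389/673 = 0.4220.
Q* = √(2DS / (H(1 − d/p))) = √(2 × 77,800 × 136 / (2.12 × 0.4220)).
= √(21,161,600 / 0.8946) ≈ 4863.565.

Q* ≈ 4,863.6 gearboxes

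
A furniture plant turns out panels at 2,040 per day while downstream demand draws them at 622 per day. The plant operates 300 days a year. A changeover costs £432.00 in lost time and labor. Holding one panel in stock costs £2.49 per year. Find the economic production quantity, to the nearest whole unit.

Q* ≈ 9,651 panels

Annual demand D = 622 × 300 = 186,600.
Production build-up factor (1 − d/p) = 1 − 622/2,040 = 0.6951.
Q* = √(2DS / (H(1 − d/p))) = √(2 × 186,600 × 432 / (2.49 × 0.6951)).
= √(161,222,400 / 1.7308) ≈ 9651.393.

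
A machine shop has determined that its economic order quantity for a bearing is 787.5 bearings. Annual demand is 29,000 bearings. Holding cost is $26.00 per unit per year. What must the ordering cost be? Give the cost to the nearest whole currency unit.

Squaring Q* = √(2DS/H) gives Q*² = 2DS/H.
From Q* = √(2DS/H): S = Q*²H / (2D) = 787.5² × 26 / (2 × 29,000) = 278.0011.

S ≈ $278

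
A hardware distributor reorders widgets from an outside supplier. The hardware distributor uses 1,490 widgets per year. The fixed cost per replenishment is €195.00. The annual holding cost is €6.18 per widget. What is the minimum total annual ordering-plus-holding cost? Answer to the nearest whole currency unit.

The optimal lot size = √(2DS/H) = √(2 × 1,490 × 195 / 6.18) ≈ 306.64.
At the optimum the two cost components are equal, so total cost = 2·(Q*/2)H = Q*·H.
Minimum total = √(2DSH) = √(2 × 1,490 × 195 × 6.18) ≈ 1895.046.

TC* ≈ €1,895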